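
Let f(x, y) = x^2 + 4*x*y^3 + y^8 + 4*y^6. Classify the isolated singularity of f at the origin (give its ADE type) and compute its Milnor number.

Type A_7, Milnor number mu = 7.

The Hessian of f at 0 is [[2, 0], [0, 0]] with rank 1, so corank 1. A Groebner basis of the Jacobian ideal J(f) in C{x,y} is {x^3, x^2*y, x/2 + y^3}; counting standard monomials gives mu = 7. Corank 1: A-series; mu = 7 gives A_7.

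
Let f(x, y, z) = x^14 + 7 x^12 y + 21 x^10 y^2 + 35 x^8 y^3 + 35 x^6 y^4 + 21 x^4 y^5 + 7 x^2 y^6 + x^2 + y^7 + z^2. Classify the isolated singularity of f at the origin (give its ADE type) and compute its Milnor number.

The Hessian of f at 0 is [[2, 0, 0], [0, 0, 0], [0, 0, 2]] with rank 2, so corank 1. A Groebner basis of the Jacobian ideal J(f) in C{x,y,z} is {y^6, x, z}; counting standard monomials gives mu = 6. Corank 1: A-series; mu = 6 gives A_6.

Type A_{6}, Milnor number mu = 6.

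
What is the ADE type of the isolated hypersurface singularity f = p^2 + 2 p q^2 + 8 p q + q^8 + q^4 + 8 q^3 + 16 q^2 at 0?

A_{7}

The Hessian of f at 0 has rank 1. Corank 1: A-series; mu = 7 gives A_7.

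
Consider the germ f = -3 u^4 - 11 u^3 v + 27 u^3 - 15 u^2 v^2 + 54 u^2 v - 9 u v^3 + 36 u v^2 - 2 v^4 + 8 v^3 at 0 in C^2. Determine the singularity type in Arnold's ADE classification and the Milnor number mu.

Type E7, Milnor number mu = 7.

The Hessian of f at 0 is [[0, 0], [0, 0]] with rank 0, so corank 2. A Groebner basis of the Jacobian ideal J(f) in C{u,v} is {19683*u^2 + 26244*u*v + v^4 - 27*v^3 + 8748*v^2, u^3 - 270*u^2 - 360*u*v + 2*v^3/3 - 120*v^2, u^2*v + 243*u^2 + 324*u*v - 7*v^3/9 + 108*v^2, -162*u^2 + u*v^2 - 216*u*v + 8*v^3/9 - 72*v^2}; counting standard monomials gives mu = 7. Corank 2; j^3 = (3*u + 2*v)^3 is a perfect cube, so E-series; the 4-jet and mu = 7 give E_7.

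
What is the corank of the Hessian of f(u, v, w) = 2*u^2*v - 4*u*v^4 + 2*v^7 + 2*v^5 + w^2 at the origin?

The Hessian at 0 is [[0, 0, 0], [0, 0, 0], [0, 0, 2]] of rank 1; hence corank 2.

2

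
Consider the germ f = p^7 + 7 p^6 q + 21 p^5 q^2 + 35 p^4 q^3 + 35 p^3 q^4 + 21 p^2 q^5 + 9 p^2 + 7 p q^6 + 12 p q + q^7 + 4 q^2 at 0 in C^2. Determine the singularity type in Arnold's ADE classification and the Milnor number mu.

Type A_{6}, Milnor number mu = 6.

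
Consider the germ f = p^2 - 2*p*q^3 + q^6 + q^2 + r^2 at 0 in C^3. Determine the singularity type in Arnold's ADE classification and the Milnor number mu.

The Hessian of f at 0 has rank 3. Corank 0: nondegenerate Morse point, so A_1.

Type A_1, Milnor number mu = 1.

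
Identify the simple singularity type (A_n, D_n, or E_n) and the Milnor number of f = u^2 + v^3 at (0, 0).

The Hessian of f at 0 is [[2, 0], [0, 0]] with rank 1, so corank 1. A Groebner basis of the Jacobian ideal J(f) in C{u,v} is {v^2, u}; counting standard monomials gives mu = 2. Corank 1: A-series; mu = 2 gives A_2.

Type A_{2}, Milnor number mu = 2.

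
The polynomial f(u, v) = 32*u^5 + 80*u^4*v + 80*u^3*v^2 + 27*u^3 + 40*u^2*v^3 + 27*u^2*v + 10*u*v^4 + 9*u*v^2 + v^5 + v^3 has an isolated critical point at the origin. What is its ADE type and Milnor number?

Type E_8, Milnor number mu = 8.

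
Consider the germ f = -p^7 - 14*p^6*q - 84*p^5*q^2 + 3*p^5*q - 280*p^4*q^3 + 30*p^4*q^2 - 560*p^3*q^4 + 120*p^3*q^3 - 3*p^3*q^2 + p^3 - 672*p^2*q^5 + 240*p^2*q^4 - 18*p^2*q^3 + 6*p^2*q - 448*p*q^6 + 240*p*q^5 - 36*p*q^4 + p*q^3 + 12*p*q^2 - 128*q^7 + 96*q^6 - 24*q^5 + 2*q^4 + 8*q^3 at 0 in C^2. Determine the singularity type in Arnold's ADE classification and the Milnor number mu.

Type E_7, Milnor number mu = 7.

The Hessian of f at 0 is [[0, 0], [0, 0]] with rank 0, so corank 2. A Groebner basis of the Jacobian ideal J(f) in C{p,q} is {p^3 + 6*p^2*q + 48*p^2 + 192*p*q + 192*q^2, -6*p^2 + p*q^2 - 24*p*q - 24*q^2, 3*p^2 + 12*p*q + q^3 + 12*q^2}; counting standard monomials gives mu = 7. Corank 2; j^3 = (p + 2*q)^3 is a perfect cube, so E-series; the 4-jet and mu = 7 give E_7.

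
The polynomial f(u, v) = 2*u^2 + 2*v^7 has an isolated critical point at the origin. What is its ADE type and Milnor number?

The Hessian of f at 0 has rank 1. Corank 1: A-series; mu = 6 gives A_6.

Type A_{6}, Milnor number mu = 6.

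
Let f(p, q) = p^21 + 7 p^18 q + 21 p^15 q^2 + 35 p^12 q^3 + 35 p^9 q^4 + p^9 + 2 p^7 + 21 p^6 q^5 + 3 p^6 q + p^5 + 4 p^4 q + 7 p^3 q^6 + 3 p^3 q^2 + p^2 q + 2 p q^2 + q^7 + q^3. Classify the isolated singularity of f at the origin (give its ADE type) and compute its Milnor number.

The Hessian of f at 0 is [[0, 0], [0, 0]] with rank 0, so corank 2. A Groebner basis of the Jacobian ideal J(f) in C{p,q} is {-p^2/3 + p*q^3 + p*q/3 + 2*q^2/3, p^2/2 + q^4 - q^2/2, p^3 - 3*p*q^2 - 2*q^3, p^2*q + 2*p*q^2 + q^3}; counting standard monomials gives mu = 8. Corank 2; j^3 = q*(p + q)^2 has shape L^2 M (L != M), so D-series; mu = 8 gives D_8.

Type D_8, Milnor number mu = 8.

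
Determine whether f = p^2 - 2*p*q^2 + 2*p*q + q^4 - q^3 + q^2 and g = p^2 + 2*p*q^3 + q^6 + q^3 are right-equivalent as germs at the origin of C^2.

Yes.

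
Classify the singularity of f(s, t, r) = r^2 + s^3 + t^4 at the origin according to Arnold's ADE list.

The Hessian of f at 0 has rank 1. Corank 2; j^3 = s^3 is a perfect cube, so E-series; the 4-jet and mu = 6 give E_6.

E_6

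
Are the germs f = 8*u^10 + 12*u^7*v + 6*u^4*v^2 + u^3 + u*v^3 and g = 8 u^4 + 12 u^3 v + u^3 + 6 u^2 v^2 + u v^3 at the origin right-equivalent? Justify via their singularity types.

Yes.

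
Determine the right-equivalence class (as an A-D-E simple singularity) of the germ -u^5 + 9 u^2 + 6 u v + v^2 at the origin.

The Hessian of f at 0 is [[18, 6], [6, 2]] with rank 1, so corank 1. A Groebner basis of the Jacobian ideal J(f) in C{u,v} is {v^4, u + v/3}; counting standard monomials gives mu = 4. Corank 1: A-series; mu = 4 gives A_4.

A_{4}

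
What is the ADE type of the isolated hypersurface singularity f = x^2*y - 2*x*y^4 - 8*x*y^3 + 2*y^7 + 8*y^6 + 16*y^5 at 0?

The Hessian of f at 0 is [[0, 0], [0, 0]] with rank 0, so corank 2. A Groebner basis of the Jacobian ideal J(f) in C{x,y} is {x^2/6 + x*y^3 - 16*x*y^2/3 + 56*x*y/3 - 224*y^3/3, -x*y + y^4 + 4*y^3, x^3 + 32*x^2/3 - 256*x*y^2/3 + 512*x*y/3 - 2048*y^3/3, x^2*y + 4*x^2/3 - 80*x*y^2/3 + 256*x*y/3 - 1024*y^3/3}; counting standard monomials gives mu = 8. Corank 2; j^3 = x^2*y has shape L^2 M (L != M), so D-series; mu = 8 gives D_8.

D_8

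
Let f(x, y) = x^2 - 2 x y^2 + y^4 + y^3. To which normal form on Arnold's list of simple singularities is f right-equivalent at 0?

A_2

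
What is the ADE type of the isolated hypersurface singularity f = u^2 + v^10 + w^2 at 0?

A9

The Hessian of f at 0 is [[2, 0, 0], [0, 0, 0], [0, 0, 2]] with rank 2, so corank 1. A Groebner basis of the Jacobian ideal J(f) in C{u,v,w} is {v^9, u, w}; counting standard monomials gives mu = 9. Corank 1: A-series; mu = 9 gives A_9.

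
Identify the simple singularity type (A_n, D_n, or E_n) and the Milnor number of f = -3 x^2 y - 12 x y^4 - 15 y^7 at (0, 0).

Type D_8, Milnor number mu = 8.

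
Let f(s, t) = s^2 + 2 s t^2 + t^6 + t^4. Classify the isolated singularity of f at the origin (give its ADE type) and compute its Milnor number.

The Hessian of f at 0 has rank 1. Corank 1: A-series; mu = 5 gives A_5.

Type A_5, Milnor number mu = 5.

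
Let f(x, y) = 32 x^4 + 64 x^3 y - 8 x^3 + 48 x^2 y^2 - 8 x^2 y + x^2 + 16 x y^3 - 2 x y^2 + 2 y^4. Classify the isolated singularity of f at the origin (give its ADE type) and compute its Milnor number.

Type A_3, Milnor number mu = 3.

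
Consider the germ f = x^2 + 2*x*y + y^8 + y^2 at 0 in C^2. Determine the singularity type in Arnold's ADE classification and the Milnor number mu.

Type A_{7}, Milnor number mu = 7.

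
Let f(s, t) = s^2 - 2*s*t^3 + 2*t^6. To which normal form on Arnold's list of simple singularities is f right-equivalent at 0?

The Hessian of f at 0 is [[2, 0], [0, 0]] with rank 1, so corank 1. A Groebner basis of the Jacobian ideal J(f) in C{s,t} is {s*t^2, -s + t^3, s^2}; counting standard monomials gives mu = 5. Corank 1: A-series; mu = 5 gives A_5.

A_{5}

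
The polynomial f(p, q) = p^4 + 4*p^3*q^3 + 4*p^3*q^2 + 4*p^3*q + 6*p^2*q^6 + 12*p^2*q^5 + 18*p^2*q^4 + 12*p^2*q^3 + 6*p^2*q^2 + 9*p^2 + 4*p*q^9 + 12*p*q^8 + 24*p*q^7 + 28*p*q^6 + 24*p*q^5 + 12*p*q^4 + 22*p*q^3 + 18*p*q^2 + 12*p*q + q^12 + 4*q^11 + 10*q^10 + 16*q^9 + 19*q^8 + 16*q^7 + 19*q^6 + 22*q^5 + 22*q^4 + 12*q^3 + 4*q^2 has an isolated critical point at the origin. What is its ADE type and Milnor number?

The Hessian of f at 0 has rank 1. Corank 1: A-series; mu = 3 gives A_3.

Type A_{3}, Milnor number mu = 3.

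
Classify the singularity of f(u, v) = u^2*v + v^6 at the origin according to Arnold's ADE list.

The Hessian of f at 0 has rank 0. Corank 2; j^3 = u^2*v has shape L^2 M (L != M), so D-series; mu = 7 gives D_7.

D_{7}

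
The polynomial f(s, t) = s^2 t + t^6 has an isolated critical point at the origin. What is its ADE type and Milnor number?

The Hessian of f at 0 has rank 0. Corank 2; j^3 = s^2*t has shape L^2 M (L != M), so D-series; mu = 7 gives D_7.

Type D7, Milnor number mu = 7.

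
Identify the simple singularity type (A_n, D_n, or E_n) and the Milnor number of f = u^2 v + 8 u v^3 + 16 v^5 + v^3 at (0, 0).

The Hessian of f at 0 has rank 0. Corank 2; j^3 = v*(u^2 + v^2) splits into three distinct lines over C (the quadratic factor has nonzero discriminant), so D_4.

Type D4, Milnor number mu = 4.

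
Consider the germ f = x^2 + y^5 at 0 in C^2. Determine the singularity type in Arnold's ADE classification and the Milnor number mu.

The Hessian of f at 0 has rank 1. Corank 1: A-series; mu = 4 gives A_4.

Type A_{4}, Milnor number mu = 4.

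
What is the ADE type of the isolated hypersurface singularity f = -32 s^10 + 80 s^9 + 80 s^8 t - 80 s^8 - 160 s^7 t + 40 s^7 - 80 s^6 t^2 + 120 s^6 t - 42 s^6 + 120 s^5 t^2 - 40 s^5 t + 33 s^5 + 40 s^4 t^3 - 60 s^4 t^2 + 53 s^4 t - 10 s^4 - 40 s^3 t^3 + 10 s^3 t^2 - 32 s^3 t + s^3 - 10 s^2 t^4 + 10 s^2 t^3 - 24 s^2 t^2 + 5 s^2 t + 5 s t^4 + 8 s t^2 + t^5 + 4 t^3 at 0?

The Hessian of f at 0 is [[0, 0], [0, 0]] with rank 0, so corank 2. A Groebner basis of the Jacobian ideal J(f) in C{s,t} is {s^3 - 123*s^2/502 - 241*s*t/502 + 5*t^2/251, s^2*t - 5*s^2/1004 - 271*s*t/1004 - 261*t^2/502, 133*s^2/2008 + s*t^2 + 783*s*t/2008 + 517*t^2/1004, -261*s^2/4016 - 1295*s*t/4016 + t^3 - 773*t^2/2008}; counting standard monomials gives mu = 6. Corank 2; j^3 = (s + t)*(s + 2*t)^2 has shape L^2 M (L != M), so D-series; mu = 6 gives D_6.

D_{6}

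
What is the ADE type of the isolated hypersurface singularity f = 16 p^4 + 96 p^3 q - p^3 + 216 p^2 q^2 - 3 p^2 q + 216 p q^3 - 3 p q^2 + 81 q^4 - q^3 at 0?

E_{6}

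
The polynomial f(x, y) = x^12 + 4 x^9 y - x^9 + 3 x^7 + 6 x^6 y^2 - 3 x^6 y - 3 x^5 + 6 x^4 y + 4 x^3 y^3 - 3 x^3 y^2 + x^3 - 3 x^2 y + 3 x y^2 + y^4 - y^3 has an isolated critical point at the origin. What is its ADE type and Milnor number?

The Hessian of f at 0 is [[0, 0], [0, 0]] with rank 0, so corank 2. A Groebner basis of the Jacobian ideal J(f) in C{x,y} is {y^3, x^2 - 2*x*y + y^2}; counting standard monomials gives mu = 6. Corank 2; j^3 = (x - y)^3 is a perfect cube, so E-series; the 4-jet and mu = 6 give E_6.

Type E6, Milnor number mu = 6.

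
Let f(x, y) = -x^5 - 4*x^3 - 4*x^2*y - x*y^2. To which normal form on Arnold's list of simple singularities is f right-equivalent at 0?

The Hessian of f at 0 has rank 0. Corank 2; j^3 = -x*(2*x + y)^2 has shape L^2 M (L != M), so D-series; mu = 6 gives D_6.

D_6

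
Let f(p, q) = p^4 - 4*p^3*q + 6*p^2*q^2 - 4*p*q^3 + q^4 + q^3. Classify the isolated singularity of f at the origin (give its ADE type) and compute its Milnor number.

Type E6, Milnor number mu = 6.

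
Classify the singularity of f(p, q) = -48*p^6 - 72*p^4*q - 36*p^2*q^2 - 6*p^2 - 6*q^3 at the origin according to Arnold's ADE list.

The Hessian of f at 0 is [[-12, 0], [0, 0]] with rank 1, so corank 1. A Groebner basis of the Jacobian ideal J(f) in C{p,q} is {q^2, p}; counting standard monomials gives mu = 2. Corank 1: A-series; mu = 2 gives A_2.

A_{2}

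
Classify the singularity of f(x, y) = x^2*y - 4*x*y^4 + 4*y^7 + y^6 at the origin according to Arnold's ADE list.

D_{7}

The Hessian of f at 0 has rank 0. Corank 2; j^3 = x^2*y has shape L^2 M (L != M), so D-series; mu = 7 gives D_7.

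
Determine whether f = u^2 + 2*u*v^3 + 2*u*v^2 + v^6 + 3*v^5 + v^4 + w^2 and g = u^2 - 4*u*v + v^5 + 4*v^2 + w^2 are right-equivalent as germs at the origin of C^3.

The Hessian of f at 0 has rank 2. Corank 1: A-series; mu = 4 gives A_4. The Hessian of g at 0 has rank 2. Corank 1: A-series; mu = 4 gives A_4. Both have type A_4, hence right-equivalent.

Yes.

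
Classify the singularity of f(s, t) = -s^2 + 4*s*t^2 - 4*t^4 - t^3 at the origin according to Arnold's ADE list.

The Hessian of f at 0 is [[-2, 0], [0, 0]] with rank 1, so corank 1. A Groebner basis of the Jacobian ideal J(f) in C{s,t} is {t^2, s}; counting standard monomials gives mu = 2. Corank 1: A-series; mu = 2 gives A_2.

A2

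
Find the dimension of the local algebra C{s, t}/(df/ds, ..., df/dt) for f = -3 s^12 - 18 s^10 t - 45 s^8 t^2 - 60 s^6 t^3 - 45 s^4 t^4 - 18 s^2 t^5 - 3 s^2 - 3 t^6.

The Hessian of f at 0 has rank 1. Corank 1: A-series; mu = 5 gives A_5.

5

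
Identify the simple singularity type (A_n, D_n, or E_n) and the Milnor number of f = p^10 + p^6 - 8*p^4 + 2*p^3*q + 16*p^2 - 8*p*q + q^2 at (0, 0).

Type A_{9}, Milnor number mu = 9.

The Hessian of f at 0 has rank 1. Corank 1: A-series; mu = 9 gives A_9.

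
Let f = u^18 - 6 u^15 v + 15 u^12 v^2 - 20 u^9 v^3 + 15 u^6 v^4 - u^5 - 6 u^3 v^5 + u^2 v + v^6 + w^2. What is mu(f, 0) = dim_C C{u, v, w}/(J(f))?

7

The Hessian of f at 0 has rank 1. Corank 2; j^3 = u^2*v has shape L^2 M (L != M), so D-series; mu = 7 gives D_7.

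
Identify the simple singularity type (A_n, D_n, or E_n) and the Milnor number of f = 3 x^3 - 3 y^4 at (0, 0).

Type E6, Milnor number mu = 6.

The Hessian of f at 0 is [[0, 0], [0, 0]] with rank 0, so corank 2. A Groebner basis of the Jacobian ideal J(f) in C{x,y} is {y^3, x^2}; counting standard monomials gives mu = 6. Corank 2; j^3 = 3*x^3 is a perfect cube, so E-series; the 4-jet and mu = 6 give E_6.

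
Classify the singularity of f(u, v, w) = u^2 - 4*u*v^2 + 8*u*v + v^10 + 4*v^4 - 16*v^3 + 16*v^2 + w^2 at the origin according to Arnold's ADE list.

The Hessian of f at 0 is [[2, 8, 0], [8, 32, 0], [0, 0, 2]] with rank 2, so corank 1. A Groebner basis of the Jacobian ideal J(f) in C{u,v,w} is {u^5 - 80*u^4 - 960*u^3*v - 2240*u^3 - 13824*u^2*v - 11776*u^2 - 55296*u*v - 16384*u - 65536*v, u^4*v + 8*u^4 + 80*u^3*v + 160*u^3 + 960*u^2*v + 768*u^2 + 3584*u*v + 1024*u + 4096*v, -u/2 + v^2 - 2*v, w}; counting standard monomials gives mu = 9. Corank 1: A-series; mu = 9 gives A_9.

A9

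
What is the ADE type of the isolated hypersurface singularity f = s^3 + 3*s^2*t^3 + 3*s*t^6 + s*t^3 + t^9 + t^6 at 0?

E7

The Hessian of f at 0 has rank 0. Corank 2; j^3 = s^3 is a perfect cube, so E-series; the 4-jet and mu = 7 give E_7.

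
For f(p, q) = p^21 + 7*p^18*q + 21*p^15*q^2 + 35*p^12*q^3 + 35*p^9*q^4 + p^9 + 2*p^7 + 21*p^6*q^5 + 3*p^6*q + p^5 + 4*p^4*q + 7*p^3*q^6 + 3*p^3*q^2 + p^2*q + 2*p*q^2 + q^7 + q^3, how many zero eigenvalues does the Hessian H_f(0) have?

2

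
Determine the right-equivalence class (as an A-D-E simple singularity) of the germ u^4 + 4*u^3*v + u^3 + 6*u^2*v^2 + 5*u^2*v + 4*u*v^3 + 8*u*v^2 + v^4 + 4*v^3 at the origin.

D5

The Hessian of f at 0 is [[0, 0], [0, 0]] with rank 0, so corank 2. A Groebner basis of the Jacobian ideal J(f) in C{u,v} is {u*v^2 + u*v/2 + v^2, -u*v/4 + v^3 - v^2/2, u^2 + 3*u*v + 2*v^2}; counting standard monomials gives mu = 5. Corank 2; j^3 = (u + v)*(u + 2*v)^2 has shape L^2 M (L != M), so D-series; mu = 5 gives D_5.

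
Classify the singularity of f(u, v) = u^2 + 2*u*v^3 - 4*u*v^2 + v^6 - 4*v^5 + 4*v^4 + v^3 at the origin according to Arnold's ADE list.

The Hessian of f at 0 is [[2, 0], [0, 0]] with rank 1, so corank 1. A Groebner basis of the Jacobian ideal J(f) in C{u,v} is {v^2, u}; counting standard monomials gives mu = 2. Corank 1: A-series; mu = 2 gives A_2.

A2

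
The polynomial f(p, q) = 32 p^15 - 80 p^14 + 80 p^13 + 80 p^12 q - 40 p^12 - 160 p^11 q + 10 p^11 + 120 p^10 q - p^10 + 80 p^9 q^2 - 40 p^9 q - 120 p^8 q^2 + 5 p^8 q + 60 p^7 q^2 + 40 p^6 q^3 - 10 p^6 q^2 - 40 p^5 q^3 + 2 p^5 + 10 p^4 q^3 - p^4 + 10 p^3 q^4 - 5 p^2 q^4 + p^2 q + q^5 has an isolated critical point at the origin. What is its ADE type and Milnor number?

Type D_{6}, Milnor number mu = 6.

The Hessian of f at 0 is [[0, 0], [0, 0]] with rank 0, so corank 2. A Groebner basis of the Jacobian ideal J(f) in C{p,q} is {p^2/5 + q^4, p^3, p*q}; counting standard monomials gives mu = 6. Corank 2; j^3 = p^2*q has shape L^2 M (L != M), so D-series; mu = 6 gives D_6.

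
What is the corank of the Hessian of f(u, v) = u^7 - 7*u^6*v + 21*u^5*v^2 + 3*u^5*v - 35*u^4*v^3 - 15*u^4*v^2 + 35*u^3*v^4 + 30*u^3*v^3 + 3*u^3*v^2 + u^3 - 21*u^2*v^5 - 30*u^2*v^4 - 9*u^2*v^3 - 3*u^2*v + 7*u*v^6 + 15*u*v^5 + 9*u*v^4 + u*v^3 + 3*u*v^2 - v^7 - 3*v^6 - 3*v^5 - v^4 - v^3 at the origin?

The Hessian at 0 is [[0, 0], [0, 0]] of rank 0; hence corank 2.

2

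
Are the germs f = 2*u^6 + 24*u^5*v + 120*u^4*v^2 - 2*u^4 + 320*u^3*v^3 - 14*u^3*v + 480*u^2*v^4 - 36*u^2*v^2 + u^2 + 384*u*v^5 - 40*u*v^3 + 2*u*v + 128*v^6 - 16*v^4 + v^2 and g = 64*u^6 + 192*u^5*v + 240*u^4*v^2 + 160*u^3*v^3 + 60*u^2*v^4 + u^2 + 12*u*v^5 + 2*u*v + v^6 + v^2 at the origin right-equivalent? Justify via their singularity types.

Yes.

The Hessian of f at 0 has rank 1. Corank 1: A-series; mu = 5 gives A_5. The Hessian of g at 0 has rank 1. Corank 1: A-series; mu = 5 gives A_5. Both have type A_5, hence right-equivalent.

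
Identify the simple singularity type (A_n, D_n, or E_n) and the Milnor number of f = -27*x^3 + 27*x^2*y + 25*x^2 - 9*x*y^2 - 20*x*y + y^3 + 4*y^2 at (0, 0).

Type A_{2}, Milnor number mu = 2.

The Hessian of f at 0 is [[50, -20], [-20, 8]] with rank 1, so corank 1. A Groebner basis of the Jacobian ideal J(f) in C{x,y} is {y^2, x - 2*y/5}; counting standard monomials gives mu = 2. Corank 1: A-series; mu = 2 gives A_2.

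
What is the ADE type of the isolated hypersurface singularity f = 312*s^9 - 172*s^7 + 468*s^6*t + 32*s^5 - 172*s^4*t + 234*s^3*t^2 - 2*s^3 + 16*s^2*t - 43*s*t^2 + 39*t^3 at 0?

D4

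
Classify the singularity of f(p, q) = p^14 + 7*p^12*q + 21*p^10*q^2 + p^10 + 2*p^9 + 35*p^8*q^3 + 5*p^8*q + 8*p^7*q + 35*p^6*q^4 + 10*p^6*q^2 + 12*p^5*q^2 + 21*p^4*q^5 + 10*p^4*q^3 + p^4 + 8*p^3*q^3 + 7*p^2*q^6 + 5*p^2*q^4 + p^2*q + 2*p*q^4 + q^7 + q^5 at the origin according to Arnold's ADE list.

D_6

The Hessian of f at 0 has rank 0. Corank 2; j^3 = p^2*q has shape L^2 M (L != M), so D-series; mu = 6 gives D_6.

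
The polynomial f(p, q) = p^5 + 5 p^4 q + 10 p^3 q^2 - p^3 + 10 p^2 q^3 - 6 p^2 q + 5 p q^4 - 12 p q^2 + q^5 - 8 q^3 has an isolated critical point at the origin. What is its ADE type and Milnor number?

The Hessian of f at 0 is [[0, 0], [0, 0]] with rank 0, so corank 2. A Groebner basis of the Jacobian ideal J(f) in C{p,q} is {q^5, p*q^3 + 7*q^4/4, p^2 + 4*p*q + 4*q^2}; counting standard monomials gives mu = 8. Corank 2; j^3 = -(p + 2*q)^3 is a perfect cube, so E-series; the 5-jet and mu = 8 give E_8.

Type E8, Milnor number mu = 8.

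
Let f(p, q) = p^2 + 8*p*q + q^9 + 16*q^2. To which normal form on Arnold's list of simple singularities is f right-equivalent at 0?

The Hessian of f at 0 has rank 1. Corank 1: A-series; mu = 8 gives A_8.

A_{8}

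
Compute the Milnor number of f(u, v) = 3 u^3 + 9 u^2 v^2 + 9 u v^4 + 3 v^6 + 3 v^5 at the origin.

8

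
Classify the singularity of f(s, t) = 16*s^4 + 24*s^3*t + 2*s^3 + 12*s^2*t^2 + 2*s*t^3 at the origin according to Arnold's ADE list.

E_{7}

The Hessian of f at 0 has rank 0. Corank 2; j^3 = 2*s^3 is a perfect cube, so E-series; the 4-jet and mu = 7 give E_7.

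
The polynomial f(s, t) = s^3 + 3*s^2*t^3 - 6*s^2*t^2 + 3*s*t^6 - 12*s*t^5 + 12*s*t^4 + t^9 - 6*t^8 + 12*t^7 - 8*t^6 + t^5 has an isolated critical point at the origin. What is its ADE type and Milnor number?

Type E8, Milnor number mu = 8.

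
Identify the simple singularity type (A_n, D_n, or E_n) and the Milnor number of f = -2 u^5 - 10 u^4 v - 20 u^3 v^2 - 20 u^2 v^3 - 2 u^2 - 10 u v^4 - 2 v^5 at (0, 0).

Type A4, Milnor number mu = 4.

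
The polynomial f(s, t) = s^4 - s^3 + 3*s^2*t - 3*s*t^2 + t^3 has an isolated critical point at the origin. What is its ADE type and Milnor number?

Type E_{6}, Milnor number mu = 6.

The Hessian of f at 0 has rank 0. Corank 2; j^3 = -(s - t)^3 is a perfect cube, so E-series; the 4-jet and mu = 6 give E_6.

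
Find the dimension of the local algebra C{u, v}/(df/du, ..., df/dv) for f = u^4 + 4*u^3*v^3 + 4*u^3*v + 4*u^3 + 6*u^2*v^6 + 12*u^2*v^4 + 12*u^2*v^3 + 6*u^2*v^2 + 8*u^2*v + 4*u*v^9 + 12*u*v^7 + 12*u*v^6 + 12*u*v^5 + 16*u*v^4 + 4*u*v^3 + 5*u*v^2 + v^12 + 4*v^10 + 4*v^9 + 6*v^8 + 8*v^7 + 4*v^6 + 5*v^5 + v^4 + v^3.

5

The Hessian of f at 0 has rank 0. Corank 2; j^3 = (u + v)*(2*u + v)^2 has shape L^2 M (L != M), so D-series; mu = 5 gives D_5.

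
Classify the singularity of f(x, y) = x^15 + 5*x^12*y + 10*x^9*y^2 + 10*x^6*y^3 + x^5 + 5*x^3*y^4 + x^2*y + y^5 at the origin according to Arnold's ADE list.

The Hessian of f at 0 has rank 0. Corank 2; j^3 = x^2*y has shape L^2 M (L != M), so D-series; mu = 6 gives D_6.

D_6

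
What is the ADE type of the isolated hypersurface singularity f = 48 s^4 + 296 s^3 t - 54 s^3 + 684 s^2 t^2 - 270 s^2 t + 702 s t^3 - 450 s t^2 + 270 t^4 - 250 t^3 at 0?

E7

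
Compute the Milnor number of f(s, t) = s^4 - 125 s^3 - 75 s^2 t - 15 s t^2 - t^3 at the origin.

6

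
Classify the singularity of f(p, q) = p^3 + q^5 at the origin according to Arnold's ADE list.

E_8

The Hessian of f at 0 has rank 0. Corank 2; j^3 = p^3 is a perfect cube, so E-series; the 5-jet and mu = 8 give E_8.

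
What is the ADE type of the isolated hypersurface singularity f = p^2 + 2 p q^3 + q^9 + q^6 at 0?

The Hessian of f at 0 has rank 1. Corank 1: A-series; mu = 8 gives A_8.

A_8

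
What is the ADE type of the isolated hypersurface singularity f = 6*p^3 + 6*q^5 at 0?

The Hessian of f at 0 has rank 0. Corank 2; j^3 = 6*p^3 is a perfect cube, so E-series; the 5-jet and mu = 8 give E_8.

E_8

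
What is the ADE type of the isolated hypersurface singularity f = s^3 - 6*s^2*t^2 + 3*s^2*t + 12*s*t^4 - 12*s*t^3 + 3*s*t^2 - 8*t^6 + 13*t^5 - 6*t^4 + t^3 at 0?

E8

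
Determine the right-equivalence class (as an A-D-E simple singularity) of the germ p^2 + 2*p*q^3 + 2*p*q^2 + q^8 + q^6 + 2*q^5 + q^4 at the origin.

The Hessian of f at 0 has rank 1. Corank 1: A-series; mu = 7 gives A_7.

A_7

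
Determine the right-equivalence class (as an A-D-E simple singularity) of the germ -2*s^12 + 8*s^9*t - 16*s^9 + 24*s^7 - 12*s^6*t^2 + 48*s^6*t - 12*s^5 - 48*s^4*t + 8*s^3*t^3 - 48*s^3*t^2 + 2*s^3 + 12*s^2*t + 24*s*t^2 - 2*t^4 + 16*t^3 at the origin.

E6

The Hessian of f at 0 is [[0, 0], [0, 0]] with rank 0, so corank 2. A Groebner basis of the Jacobian ideal J(f) in C{s,t} is {t^3, s^2 + 4*s*t + 4*t^2}; counting standard monomials gives mu = 6. Corank 2; j^3 = 2*(s + 2*t)^3 is a perfect cube, so E-series; the 4-jet and mu = 6 give E_6.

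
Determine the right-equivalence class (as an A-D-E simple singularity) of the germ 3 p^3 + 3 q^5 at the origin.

The Hessian of f at 0 is [[0, 0], [0, 0]] with rank 0, so corank 2. A Groebner basis of the Jacobian ideal J(f) in C{p,q} is {q^4, p^2}; counting standard monomials gives mu = 8. Corank 2; j^3 = 3*p^3 is a perfect cube, so E-series; the 5-jet and mu = 8 give E_8.

E_8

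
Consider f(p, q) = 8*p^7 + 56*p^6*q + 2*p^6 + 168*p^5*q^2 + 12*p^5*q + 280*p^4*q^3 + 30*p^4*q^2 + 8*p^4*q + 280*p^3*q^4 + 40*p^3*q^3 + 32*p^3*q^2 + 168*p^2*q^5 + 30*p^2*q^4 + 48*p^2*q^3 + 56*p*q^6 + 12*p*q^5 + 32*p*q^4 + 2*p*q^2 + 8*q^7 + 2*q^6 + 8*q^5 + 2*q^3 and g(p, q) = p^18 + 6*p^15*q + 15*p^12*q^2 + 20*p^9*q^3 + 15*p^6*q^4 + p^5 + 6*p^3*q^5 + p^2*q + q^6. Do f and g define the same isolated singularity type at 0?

The Hessian of f at 0 has rank 0. Corank 2; j^3 = 2*q^2*(p + q) has shape L^2 M (L != M), so D-series; mu = 7 gives D_7. The Hessian of g at 0 has rank 0. Corank 2; j^3 = p^2*q has shape L^2 M (L != M), so D-series; mu = 7 gives D_7. Both have type D_7, hence right-equivalent.

Yes.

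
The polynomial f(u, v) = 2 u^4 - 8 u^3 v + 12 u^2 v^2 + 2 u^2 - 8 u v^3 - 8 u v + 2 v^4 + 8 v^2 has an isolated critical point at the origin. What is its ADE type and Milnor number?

Type A3, Milnor number mu = 3.

The Hessian of f at 0 has rank 1. Corank 1: A-series; mu = 3 gives A_3.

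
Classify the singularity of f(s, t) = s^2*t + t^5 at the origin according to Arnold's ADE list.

D6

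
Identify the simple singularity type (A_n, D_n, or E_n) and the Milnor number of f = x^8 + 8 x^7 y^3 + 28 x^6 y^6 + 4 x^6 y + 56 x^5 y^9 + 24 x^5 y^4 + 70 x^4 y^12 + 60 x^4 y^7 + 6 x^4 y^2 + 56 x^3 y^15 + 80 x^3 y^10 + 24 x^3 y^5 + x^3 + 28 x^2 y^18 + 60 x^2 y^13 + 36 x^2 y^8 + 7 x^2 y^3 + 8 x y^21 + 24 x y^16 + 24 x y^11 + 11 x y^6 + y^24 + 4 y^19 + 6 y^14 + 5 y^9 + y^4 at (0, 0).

The Hessian of f at 0 is [[0, 0], [0, 0]] with rank 0, so corank 2. A Groebner basis of the Jacobian ideal J(f) in C{x,y} is {y^3, x^2}; counting standard monomials gives mu = 6. Corank 2; j^3 = x^3 is a perfect cube, so E-series; the 4-jet and mu = 6 give E_6.

Type E_6, Milnor number mu = 6.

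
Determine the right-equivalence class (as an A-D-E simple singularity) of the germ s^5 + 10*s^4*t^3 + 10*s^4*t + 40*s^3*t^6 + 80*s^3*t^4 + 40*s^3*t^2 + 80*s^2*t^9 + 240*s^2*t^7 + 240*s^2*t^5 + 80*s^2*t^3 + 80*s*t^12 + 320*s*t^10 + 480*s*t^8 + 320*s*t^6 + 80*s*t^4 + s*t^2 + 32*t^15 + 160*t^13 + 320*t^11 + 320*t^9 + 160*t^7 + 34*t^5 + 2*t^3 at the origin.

The Hessian of f at 0 has rank 0. Corank 2; j^3 = t^2*(s + 2*t) has shape L^2 M (L != M), so D-series; mu = 6 gives D_6.

D_{6}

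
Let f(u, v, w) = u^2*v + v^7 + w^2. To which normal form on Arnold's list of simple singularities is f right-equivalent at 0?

D_8

The Hessian of f at 0 has rank 1. Corank 2; j^3 = u^2*v has shape L^2 M (L != M), so D-series; mu = 8 gives D_8.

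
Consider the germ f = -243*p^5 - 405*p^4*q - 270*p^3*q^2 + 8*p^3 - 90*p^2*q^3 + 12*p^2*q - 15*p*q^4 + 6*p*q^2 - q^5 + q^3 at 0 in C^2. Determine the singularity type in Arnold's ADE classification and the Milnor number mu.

Type E_8, Milnor number mu = 8.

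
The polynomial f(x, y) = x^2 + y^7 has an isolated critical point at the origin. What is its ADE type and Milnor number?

The Hessian of f at 0 has rank 1. Corank 1: A-series; mu = 6 gives A_6.

Type A6, Milnor number mu = 6.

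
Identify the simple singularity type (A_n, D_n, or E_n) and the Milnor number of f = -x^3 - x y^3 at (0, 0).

Type E7, Milnor number mu = 7.

The Hessian of f at 0 is [[0, 0], [0, 0]] with rank 0, so corank 2. A Groebner basis of the Jacobian ideal J(f) in C{x,y} is {x^3, x*y^2, 3*x^2 + y^3}; counting standard monomials gives mu = 7. Corank 2; j^3 = -x^3 is a perfect cube, so E-series; the 4-jet and mu = 7 give E_7.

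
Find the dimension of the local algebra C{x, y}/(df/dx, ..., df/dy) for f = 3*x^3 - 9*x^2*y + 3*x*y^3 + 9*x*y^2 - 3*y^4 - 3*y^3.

7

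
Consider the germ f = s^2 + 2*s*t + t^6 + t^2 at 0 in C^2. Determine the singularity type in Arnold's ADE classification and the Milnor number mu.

Type A_{5}, Milnor number mu = 5.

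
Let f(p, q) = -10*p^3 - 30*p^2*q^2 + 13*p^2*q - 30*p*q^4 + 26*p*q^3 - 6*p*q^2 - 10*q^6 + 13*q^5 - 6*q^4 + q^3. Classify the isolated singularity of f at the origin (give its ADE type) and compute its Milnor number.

Type D4, Milnor number mu = 4.

The Hessian of f at 0 is [[0, 0], [0, 0]] with rank 0, so corank 2. A Groebner basis of the Jacobian ideal J(f) in C{p,q} is {q^3, p^2 - 3*q^2/11, p*q - 6*q^2/11}; counting standard monomials gives mu = 4. Corank 2; j^3 = -(2*p - q)*(5*p^2 - 4*p*q + q^2) splits into three distinct lines over C (the quadratic factor has nonzero discriminant), so D_4.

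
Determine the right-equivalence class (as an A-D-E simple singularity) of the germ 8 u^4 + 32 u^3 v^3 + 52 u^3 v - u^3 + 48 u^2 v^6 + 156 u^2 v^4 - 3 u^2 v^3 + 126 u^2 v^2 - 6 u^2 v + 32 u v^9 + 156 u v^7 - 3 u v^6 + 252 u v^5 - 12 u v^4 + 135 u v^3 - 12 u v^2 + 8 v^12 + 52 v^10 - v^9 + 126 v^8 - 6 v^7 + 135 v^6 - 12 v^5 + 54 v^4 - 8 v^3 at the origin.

E_{7}

The Hessian of f at 0 has rank 0. Corank 2; j^3 = -(u + 2*v)^3 is a perfect cube, so E-series; the 4-jet and mu = 7 give E_7.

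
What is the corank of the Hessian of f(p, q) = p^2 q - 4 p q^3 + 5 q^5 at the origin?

Hessian at 0 has rank 0.

2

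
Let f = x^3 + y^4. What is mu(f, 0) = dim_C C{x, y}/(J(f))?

6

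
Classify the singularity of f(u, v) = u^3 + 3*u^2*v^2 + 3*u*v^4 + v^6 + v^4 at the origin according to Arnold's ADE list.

E_6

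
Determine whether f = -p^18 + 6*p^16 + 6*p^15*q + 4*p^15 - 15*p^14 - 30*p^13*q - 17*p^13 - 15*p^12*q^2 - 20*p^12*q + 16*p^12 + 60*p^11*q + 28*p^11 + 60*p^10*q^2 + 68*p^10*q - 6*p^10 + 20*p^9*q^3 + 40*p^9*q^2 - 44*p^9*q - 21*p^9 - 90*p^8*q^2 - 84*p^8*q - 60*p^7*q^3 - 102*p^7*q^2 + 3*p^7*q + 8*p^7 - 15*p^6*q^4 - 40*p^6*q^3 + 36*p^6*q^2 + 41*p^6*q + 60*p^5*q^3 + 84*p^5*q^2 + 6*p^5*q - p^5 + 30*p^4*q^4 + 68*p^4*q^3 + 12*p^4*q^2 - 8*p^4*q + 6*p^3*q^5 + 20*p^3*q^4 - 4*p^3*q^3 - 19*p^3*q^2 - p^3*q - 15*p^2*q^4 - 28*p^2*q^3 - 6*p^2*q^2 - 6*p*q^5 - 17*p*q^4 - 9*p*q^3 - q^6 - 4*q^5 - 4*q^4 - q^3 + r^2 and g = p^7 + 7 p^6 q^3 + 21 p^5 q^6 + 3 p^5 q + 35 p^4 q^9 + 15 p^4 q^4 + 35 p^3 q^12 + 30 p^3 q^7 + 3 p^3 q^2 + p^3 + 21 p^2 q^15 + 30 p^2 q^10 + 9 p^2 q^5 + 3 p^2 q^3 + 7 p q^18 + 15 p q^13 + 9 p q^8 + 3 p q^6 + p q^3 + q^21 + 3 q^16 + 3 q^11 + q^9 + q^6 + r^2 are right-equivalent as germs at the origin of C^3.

Yes.

The Hessian of f at 0 has rank 1. Corank 2; j^3 = -q^3 is a perfect cube, so E-series; the 4-jet and mu = 7 give E_7. The Hessian of g at 0 has rank 1. Corank 2; j^3 = p^3 is a perfect cube, so E-series; the 4-jet and mu = 7 give E_7. Both have type E_7, hence right-equivalent.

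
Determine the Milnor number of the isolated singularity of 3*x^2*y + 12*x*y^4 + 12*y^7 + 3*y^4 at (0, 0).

5

The Hessian of f at 0 has rank 0. Corank 2; j^3 = 3*x^2*y has shape L^2 M (L != M), so D-series; mu = 5 gives D_5.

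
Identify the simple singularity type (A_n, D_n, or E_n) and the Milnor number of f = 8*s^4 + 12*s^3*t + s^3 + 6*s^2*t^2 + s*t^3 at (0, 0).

The Hessian of f at 0 has rank 0. Corank 2; j^3 = s^3 is a perfect cube, so E-series; the 4-jet and mu = 7 give E_7.

Type E_{7}, Milnor number mu = 7.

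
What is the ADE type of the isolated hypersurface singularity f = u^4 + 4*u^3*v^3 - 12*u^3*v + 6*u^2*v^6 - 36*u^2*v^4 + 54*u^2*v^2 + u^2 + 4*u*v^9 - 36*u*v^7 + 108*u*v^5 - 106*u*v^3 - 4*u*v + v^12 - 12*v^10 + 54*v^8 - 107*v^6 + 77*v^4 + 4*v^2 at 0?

The Hessian of f at 0 has rank 1. Corank 1: A-series; mu = 3 gives A_3.

A3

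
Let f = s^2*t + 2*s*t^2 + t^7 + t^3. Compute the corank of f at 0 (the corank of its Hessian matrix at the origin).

The Hessian at 0 is [[0, 0], [0, 0]] of rank 0; hence corank 2.

2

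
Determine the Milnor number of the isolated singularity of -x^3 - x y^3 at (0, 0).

7

The Hessian of f at 0 has rank 0. Corank 2; j^3 = -x^3 is a perfect cube, so E-series; the 4-jet and mu = 7 give E_7.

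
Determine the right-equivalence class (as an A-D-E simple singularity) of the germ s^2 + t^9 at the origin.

A8

The Hessian of f at 0 is [[2, 0], [0, 0]] with rank 1, so corank 1. A Groebner basis of the Jacobian ideal J(f) in C{s,t} is {t^8, s}; counting standard monomials gives mu = 8. Corank 1: A-series; mu = 8 gives A_8.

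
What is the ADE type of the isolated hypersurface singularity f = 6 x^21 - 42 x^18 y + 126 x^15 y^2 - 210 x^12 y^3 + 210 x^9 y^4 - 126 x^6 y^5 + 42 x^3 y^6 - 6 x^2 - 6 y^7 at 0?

A_6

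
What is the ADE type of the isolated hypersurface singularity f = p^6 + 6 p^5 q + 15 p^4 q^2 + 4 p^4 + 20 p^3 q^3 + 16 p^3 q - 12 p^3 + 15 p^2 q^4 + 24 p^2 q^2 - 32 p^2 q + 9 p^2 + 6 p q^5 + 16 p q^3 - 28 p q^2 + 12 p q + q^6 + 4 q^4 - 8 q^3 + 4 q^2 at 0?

A_{5}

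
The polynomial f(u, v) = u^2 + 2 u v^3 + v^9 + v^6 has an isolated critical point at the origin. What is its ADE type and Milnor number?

Type A8, Milnor number mu = 8.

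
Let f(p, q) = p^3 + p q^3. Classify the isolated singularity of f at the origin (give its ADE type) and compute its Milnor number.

Type E_{7}, Milnor number mu = 7.

The Hessian of f at 0 has rank 0. Corank 2; j^3 = p^3 is a perfect cube, so E-series; the 4-jet and mu = 7 give E_7.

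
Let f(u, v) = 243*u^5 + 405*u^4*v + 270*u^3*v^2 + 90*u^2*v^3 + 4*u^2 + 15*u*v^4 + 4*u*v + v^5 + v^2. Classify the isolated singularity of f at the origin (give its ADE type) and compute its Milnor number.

Type A4, Milnor number mu = 4.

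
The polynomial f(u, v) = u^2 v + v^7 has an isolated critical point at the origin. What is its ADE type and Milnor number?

Type D_{8}, Milnor number mu = 8.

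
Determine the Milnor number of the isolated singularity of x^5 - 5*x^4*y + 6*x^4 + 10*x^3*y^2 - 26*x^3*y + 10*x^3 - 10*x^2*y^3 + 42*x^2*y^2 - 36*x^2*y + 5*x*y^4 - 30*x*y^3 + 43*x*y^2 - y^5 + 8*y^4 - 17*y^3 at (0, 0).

4

The Hessian of f at 0 is [[0, 0], [0, 0]] with rank 0, so corank 2. A Groebner basis of the Jacobian ideal J(f) in C{x,y} is {y^3, x^2 - 13*y^2/6, x*y - 3*y^2/2}; counting standard monomials gives mu = 4. Corank 2; j^3 = (x - y)*(10*x^2 - 26*x*y + 17*y^2) splits into three distinct lines over C (the quadratic factor has nonzero discriminant), so D_4.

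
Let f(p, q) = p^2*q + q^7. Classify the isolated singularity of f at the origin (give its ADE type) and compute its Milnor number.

The Hessian of f at 0 is [[0, 0], [0, 0]] with rank 0, so corank 2. A Groebner basis of the Jacobian ideal J(f) in C{p,q} is {p^2/7 + q^6, p^3, p*q}; counting standard monomials gives mu = 8. Corank 2; j^3 = p^2*q has shape L^2 M (L != M), so D-series; mu = 8 gives D_8.

Type D8, Milnor number mu = 8.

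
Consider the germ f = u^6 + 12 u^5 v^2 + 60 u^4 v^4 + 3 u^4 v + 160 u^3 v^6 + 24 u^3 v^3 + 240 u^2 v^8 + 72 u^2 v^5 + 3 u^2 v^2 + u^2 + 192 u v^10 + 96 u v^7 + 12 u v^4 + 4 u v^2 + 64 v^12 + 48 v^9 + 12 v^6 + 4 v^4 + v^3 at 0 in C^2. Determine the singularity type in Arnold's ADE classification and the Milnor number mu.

Type A_{2}, Milnor number mu = 2.

The Hessian of f at 0 is [[2, 0], [0, 0]] with rank 1, so corank 1. A Groebner basis of the Jacobian ideal J(f) in C{u,v} is {v^2, u}; counting standard monomials gives mu = 2. Corank 1: A-series; mu = 2 gives A_2.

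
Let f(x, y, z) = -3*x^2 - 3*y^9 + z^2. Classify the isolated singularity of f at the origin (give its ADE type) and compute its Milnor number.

The Hessian of f at 0 has rank 2. Corank 1: A-series; mu = 8 gives A_8.

Type A_{8}, Milnor number mu = 8.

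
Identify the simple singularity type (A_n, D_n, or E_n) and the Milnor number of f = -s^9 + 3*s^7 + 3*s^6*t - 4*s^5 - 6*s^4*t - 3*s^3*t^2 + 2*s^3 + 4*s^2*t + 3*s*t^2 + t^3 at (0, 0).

The Hessian of f at 0 has rank 0. Corank 2; j^3 = (s + t)*(2*s^2 + 2*s*t + t^2) splits into three distinct lines over C (the quadratic factor has nonzero discriminant), so D_4.

Type D_{4}, Milnor number mu = 4.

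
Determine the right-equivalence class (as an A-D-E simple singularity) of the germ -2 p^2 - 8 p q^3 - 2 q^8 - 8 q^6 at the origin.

A_{7}

The Hessian of f at 0 is [[-4, 0], [0, 0]] with rank 1, so corank 1. A Groebner basis of the Jacobian ideal J(f) in C{p,q} is {p^3, p^2*q, p/2 + q^3}; counting standard monomials gives mu = 7. Corank 1: A-series; mu = 7 gives A_7.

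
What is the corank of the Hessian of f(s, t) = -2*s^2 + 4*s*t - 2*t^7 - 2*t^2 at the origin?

1

Hessian at 0 has rank 1.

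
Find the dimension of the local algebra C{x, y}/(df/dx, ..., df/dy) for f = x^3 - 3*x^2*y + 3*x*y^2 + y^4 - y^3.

The Hessian of f at 0 has rank 0. Corank 2; j^3 = (x - y)^3 is a perfect cube, so E-series; the 4-jet and mu = 6 give E_6.

6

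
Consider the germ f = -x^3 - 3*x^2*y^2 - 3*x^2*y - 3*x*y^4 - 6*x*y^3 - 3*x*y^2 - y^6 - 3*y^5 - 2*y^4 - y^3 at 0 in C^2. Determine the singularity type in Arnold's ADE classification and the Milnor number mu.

Type E_6, Milnor number mu = 6.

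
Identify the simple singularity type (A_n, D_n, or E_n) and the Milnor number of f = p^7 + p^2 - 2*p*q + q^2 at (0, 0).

Type A_6, Milnor number mu = 6.

The Hessian of f at 0 is [[2, -2], [-2, 2]] with rank 1, so corank 1. A Groebner basis of the Jacobian ideal J(f) in C{p,q} is {q^6, p - q}; counting standard monomials gives mu = 6. Corank 1: A-series; mu = 6 gives A_6.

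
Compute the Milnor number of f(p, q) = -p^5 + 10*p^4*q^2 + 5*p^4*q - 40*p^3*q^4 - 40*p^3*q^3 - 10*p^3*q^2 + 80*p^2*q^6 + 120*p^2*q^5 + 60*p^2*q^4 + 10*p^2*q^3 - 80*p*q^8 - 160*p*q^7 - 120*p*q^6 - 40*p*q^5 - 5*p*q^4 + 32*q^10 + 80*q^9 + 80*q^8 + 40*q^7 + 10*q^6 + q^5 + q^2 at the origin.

4

The Hessian of f at 0 has rank 1. Corank 1: A-series; mu = 4 gives A_4.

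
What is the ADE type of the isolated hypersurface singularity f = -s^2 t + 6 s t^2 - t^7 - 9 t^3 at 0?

The Hessian of f at 0 is [[0, 0], [0, 0]] with rank 0, so corank 2. A Groebner basis of the Jacobian ideal J(f) in C{s,t} is {s^2/7 + t^6 - 9*t^2/7, s^3 - 27*t^3, s*t - 3*t^2}; counting standard monomials gives mu = 8. Corank 2; j^3 = -t*(s - 3*t)^2 has shape L^2 M (L != M), so D-series; mu = 8 gives D_8.

D_8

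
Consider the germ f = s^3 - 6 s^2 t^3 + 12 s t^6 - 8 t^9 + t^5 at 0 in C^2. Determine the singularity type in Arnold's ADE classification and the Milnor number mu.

The Hessian of f at 0 is [[0, 0], [0, 0]] with rank 0, so corank 2. A Groebner basis of the Jacobian ideal J(f) in C{s,t} is {-s^2/4 + s*t^3, t^4, s^3, s^2*t}; counting standard monomials gives mu = 8. Corank 2; j^3 = s^3 is a perfect cube, so E-series; the 5-jet and mu = 8 give E_8.

Type E8, Milnor number mu = 8.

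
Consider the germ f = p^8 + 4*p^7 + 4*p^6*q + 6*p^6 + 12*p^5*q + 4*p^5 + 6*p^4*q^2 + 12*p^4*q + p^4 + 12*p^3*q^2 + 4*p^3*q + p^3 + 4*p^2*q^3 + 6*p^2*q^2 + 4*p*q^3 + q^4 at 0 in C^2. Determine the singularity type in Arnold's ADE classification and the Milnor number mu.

Type E_{6}, Milnor number mu = 6.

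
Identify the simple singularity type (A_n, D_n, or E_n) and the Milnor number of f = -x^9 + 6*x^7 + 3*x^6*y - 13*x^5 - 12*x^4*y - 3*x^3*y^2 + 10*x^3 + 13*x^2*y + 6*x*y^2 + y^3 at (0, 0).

Type D_{4}, Milnor number mu = 4.

The Hessian of f at 0 has rank 0. Corank 2; j^3 = (2*x + y)*(5*x^2 + 4*x*y + y^2) splits into three distinct lines over C (the quadratic factor has nonzero discriminant), so D_4.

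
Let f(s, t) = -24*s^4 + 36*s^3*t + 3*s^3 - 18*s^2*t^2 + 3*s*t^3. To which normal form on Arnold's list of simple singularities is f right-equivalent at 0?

E7

The Hessian of f at 0 has rank 0. Corank 2; j^3 = 3*s^3 is a perfect cube, so E-series; the 4-jet and mu = 7 give E_7.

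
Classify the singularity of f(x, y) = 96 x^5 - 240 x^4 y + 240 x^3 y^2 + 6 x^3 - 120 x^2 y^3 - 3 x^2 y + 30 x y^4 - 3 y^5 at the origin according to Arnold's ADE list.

D_6

The Hessian of f at 0 has rank 0. Corank 2; j^3 = 3*x^2*(2*x - y) has shape L^2 M (L != M), so D-series; mu = 6 gives D_6.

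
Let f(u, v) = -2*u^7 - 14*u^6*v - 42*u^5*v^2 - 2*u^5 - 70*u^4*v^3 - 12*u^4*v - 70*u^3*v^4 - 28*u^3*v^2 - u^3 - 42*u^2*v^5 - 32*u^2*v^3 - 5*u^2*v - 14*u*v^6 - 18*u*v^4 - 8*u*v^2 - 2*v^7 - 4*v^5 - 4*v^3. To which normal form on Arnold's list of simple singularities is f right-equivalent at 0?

D_8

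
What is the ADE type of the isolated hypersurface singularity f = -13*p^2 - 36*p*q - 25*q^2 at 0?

The Hessian of f at 0 is [[-26, -36], [-36, -50]] with rank 2, so corank 0. A Groebner basis of the Jacobian ideal J(f) in C{p,q} is {p, q}; counting standard monomials gives mu = 1. Corank 0: nondegenerate Morse point, so A_1.

A1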